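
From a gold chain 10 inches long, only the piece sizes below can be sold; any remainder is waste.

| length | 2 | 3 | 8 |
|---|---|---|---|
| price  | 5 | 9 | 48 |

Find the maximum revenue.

Consider every possible first cut. f[k] is the best of p[i]+f[k−i] over all sellable i≤k.
f[1] = 0
f[2] = 5
f[3] = 9
f[4] = 10  (first piece 2, then f[2]=5)
f[5] = 14  (first piece 2, then f[3]=9)
f[6] = 18  (first piece 3, then f[3]=9)
f[7] = 19  (first piece 2, then f[5]=14)
f[8] = 48
f[9] = 48
f[10] = 53  (first piece 2, then f[8]=48)
One optimal cutting: 8 + 2 → $53.

53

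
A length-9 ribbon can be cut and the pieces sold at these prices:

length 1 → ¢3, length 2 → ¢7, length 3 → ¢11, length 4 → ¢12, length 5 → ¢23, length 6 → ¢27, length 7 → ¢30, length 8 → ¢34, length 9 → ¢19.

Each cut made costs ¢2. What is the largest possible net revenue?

Build r[k] bottom-up: r[k] = max over allowed piece i of (p[i] + r[k−i]) − 2 per cut.
r[1] = 3
r[2] = 7
r[3] = 11
r[4] = 12  (first piece 1, then r[3]=11)
r[5] = 23
r[6] = 27
r[7] = 30
r[8] = 34
r[9] = 36  (first piece 3, then r[6]=27)
One optimal plan: pieces 6 + 3 (1 cut) → ¢38 − ¢2 = ¢36.

36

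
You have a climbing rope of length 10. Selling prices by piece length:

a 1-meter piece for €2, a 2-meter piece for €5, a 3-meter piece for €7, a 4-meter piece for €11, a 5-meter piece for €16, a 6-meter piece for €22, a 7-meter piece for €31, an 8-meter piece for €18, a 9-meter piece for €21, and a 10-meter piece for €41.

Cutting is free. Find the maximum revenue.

41

Consider every possible first cut. best[k] is the best of p[i]+best[k−i] over all sellable i≤k.
best[1] = 2
best[2] = max(2+2, 5+0) = 5
best[3] = max(2+5, 5+2, 7+0) = 7
best[4] = max(2+7, 5+5, 7+2, 11+0) = 11
best[5] = max(2+11, 5+7, 7+5, 11+2, 16+0) = 16
best[6] = max(2+16, 5+11, 7+7, 11+5, 16+2, 22+0) = 22
best[7] = max(2+22, 5+16, 7+11, …, 22+2, 31+0) = 31
best[8] = max(2+31, 5+22, 7+16, …, 31+2, 18+0) = 33
best[9] = max(2+33, 5+31, 7+22, …, 18+2, 21+0) = 36
best[10] = max(2+36, 5+33, 7+31, …, 21+2, 41+0) = 41
Best is to sell the whole 10-meter piece uncut for €41.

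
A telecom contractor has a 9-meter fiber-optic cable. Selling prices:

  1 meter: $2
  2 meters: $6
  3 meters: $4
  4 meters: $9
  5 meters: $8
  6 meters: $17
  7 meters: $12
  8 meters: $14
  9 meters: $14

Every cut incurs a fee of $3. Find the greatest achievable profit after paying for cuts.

Let r[k] be the best obtainable value from length k. For each k, try every first piece i and keep the best of price[i] + r[k−i] minus the 3 cut fee when i<k.
r[1] = 2
r[2] = 6
r[3] = 5  (first piece 1, then r[2]=6)
r[4] = 9  (first piece 2, then r[2]=6)
r[5] = 8  (first piece 1, then r[4]=9)
r[6] = 17
r[7] = 16  (first piece 1, then r[6]=17)
r[8] = 20  (first piece 2, then r[6]=17)
r[9] = 19  (first piece 1, then r[8]=20)
One optimal plan: pieces 6 + 2 + 1 (2 cuts) → $25 − $6 = $19.

19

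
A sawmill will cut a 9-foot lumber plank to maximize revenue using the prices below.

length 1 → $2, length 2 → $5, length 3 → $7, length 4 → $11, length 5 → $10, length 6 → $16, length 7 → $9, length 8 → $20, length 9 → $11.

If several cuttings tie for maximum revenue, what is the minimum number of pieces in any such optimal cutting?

Let r[k] be the best obtainable value from length k. For each k, try every first piece i and keep the best of price[i] + r[k−i].
r[1] = 2
r[2] = max(2+2, 5+0) = 5
r[3] = max(2+5, 5+2, 7+0) = 7
r[4] = max(2+7, 5+5, 7+2, 11+0) = 11
r[5] = max(2+11, 5+7, 7+5, 11+2, 10+0) = 13
r[6] = max(2+13, 5+11, 7+7, 11+5, 10+2, 16+0) = 16
r[7] = max(2+16, 5+13, 7+11, …, 16+2, 9+0) = 18
r[8] = max(2+18, 5+16, 7+13, …, 9+2, 20+0) = 22
r[9] = max(2+22, 5+18, 7+16, …, 20+2, 11+0) = 24
Maximum revenue is $24.
Now minimize piece count subject to staying optimal: for each k, pieces[k] = 1 + min over i with p[i]+r[k−i]=r[k] of pieces[k−i].
pieces[6] = 1
pieces[7] = 2
pieces[8] = 2
pieces[9] = 3

3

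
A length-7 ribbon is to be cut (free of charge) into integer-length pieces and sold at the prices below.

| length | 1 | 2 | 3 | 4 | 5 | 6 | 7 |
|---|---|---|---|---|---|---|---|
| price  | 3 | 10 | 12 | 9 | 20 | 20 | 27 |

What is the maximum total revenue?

33

Let R[k] be the best obtainable value from length k. For each k, try every first piece i and keep the best of price[i] + R[k−i].
R[1] = 3
R[2] = 10
R[3] = 13  (first piece 1, then R[2]=10)
R[4] = 20  (first piece 2, then R[2]=10)
R[5] = 23  (first piece 1, then R[4]=20)
R[6] = 30  (first piece 2, then R[4]=20)
R[7] = 33  (first piece 1, then R[6]=30)
One optimal cutting: 2 + 2 + 2 + 1 → ¢10 + ¢10 + ¢10 + ¢3 = ¢33.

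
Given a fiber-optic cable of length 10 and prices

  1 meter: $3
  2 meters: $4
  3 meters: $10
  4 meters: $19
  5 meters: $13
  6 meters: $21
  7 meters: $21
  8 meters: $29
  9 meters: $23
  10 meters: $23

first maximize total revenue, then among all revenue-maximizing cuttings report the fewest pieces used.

Build r[k] bottom-up: r[k] = max over allowed piece i of (p[i] + r[k−i]).
r[1] = 3
r[2] = max(3+3, 4+0) = 6
r[3] = max(3+6, 4+3, 10+0) = 10
r[4] = max(3+10, 4+6, 10+3, 19+0) = 19
r[5] = max(3+19, 4+10, 10+6, 19+3, 13+0) = 22
r[6] = max(3+22, 4+19, 10+10, 19+6, 13+3, 21+0) = 25
r[7] = max(3+25, 4+22, 10+19, …, 21+3, 21+0) = 29
r[8] = max(3+29, 4+25, 10+22, …, 21+3, 29+0) = 38
r[9] = max(3+38, 4+29, 10+25, …, 29+3, 23+0) = 41
r[10] = max(3+41, 4+38, 10+29, …, 23+3, 23+0) = 44
Maximum revenue is $44.
Now minimize piece count subject to staying optimal: for each k, pieces[k] = 1 + min over i with p[i]+r[k−i]=r[k] of pieces[k−i].
pieces[7] = 2
pieces[8] = 2
pieces[9] = 3
pieces[10] = 4

4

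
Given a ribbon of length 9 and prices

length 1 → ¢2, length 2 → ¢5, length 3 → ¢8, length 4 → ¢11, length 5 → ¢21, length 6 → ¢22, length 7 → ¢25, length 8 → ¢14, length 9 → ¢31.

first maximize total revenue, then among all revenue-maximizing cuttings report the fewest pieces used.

2

Let r[k] be the best obtainable value from length k. For each k, try every first piece i and keep the best of price[i] + r[k−i].
r[1] = 2
r[2] = max(2+2, 5+0) = 5
r[3] = max(2+5, 5+2, 8+0) = 8
r[4] = max(2+8, 5+5, 8+2, 11+0) = 11
r[5] = max(2+11, 5+8, 8+5, 11+2, 21+0) = 21
r[6] = max(2+21, 5+11, 8+8, 11+5, 21+2, 22+0) = 23
r[7] = max(2+23, 5+21, 8+11, …, 22+2, 25+0) = 26
r[8] = max(2+26, 5+23, 8+21, …, 25+2, 14+0) = 29
r[9] = max(2+29, 5+26, 8+23, …, 14+2, 31+0) = 32
Maximum revenue is ¢32.
Now minimize piece count subject to staying optimal: for each k, pieces[k] = 1 + min over i with p[i]+r[k−i]=r[k] of pieces[k−i].
pieces[6] = 2
pieces[7] = 2
pieces[8] = 2
pieces[9] = 2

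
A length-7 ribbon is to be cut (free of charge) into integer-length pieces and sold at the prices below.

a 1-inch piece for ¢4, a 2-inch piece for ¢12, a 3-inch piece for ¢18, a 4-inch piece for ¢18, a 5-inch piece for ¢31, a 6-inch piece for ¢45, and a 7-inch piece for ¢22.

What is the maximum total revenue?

Consider every possible first cut. r[k] is the best of p[i]+r[k−i] over all sellable i≤k.
r[1] = 4
r[2] = 12
r[3] = 18
r[4] = 24  (first piece 2, then r[2]=12)
r[5] = 31
r[6] = 45
r[7] = 49  (first piece 1, then r[6]=45)
One optimal cutting: 6 + 1 → ¢45 + ¢4 = ¢49.

49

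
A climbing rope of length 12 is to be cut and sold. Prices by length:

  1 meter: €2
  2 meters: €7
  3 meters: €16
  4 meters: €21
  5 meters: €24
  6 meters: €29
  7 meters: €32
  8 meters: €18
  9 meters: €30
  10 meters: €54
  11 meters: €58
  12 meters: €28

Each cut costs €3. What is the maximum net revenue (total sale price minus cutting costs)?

58

Let net[k] be the best obtainable value from length k. For each k, try every first piece i and keep the best of price[i] + net[k−i] minus the 3 cut fee when i<k.
net[1] = 2
net[2] = max(2+2-3, 7+0) = 7
net[3] = max(2+7-3, 7+2-3, 16+0) = 16
net[4] = max(2+16-3, 7+7-3, 16+2-3, 21+0) = 21
net[5] = max(2+21-3, 7+16-3, 16+7-3, 21+2-3, 24+0) = 24
net[6] = max(2+24-3, 7+21-3, 16+16-3, 21+7-3, 24+2-3, 29+0) = 29
net[7] = max(2+29-3, 7+24-3, 16+21-3, …, 29+2-3, 32+0) = 34
net[8] = max(2+34-3, 7+29-3, 16+24-3, …, 32+2-3, 18+0) = 39
net[9] = max(2+39-3, 7+34-3, 16+29-3, …, 18+2-3, 30+0) = 42
net[10] = max(2+42-3, 7+39-3, 16+34-3, …, 30+2-3, 54+0) = 54
net[11] = max(2+54-3, 7+42-3, 16+39-3, …, 54+2-3, 58+0) = 58
net[12] = max(2+58-3, 7+54-3, 16+42-3, …, 58+2-3, 28+0) = 58
One optimal plan: pieces 10 + 2 (1 cut) → €61 − €3 = €58.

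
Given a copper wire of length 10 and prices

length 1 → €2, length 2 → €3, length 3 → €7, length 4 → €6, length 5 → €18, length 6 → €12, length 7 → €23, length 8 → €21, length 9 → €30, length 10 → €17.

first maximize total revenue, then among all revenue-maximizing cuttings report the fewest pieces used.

2

Consider every possible first cut. r[k] is the best of p[i]+r[k−i] over all sellable i≤k.
r[1] = 2
r[2] = 4  (first piece 1, then r[1]=2)
r[3] = 7
r[4] = 9  (first piece 1, then r[3]=7)
r[5] = 18
r[6] = 20  (first piece 1, then r[5]=18)
r[7] = 23
r[8] = 25  (first piece 1, then r[7]=23)
r[9] = 30
r[10] = 36  (first piece 5, then r[5]=18)
Maximum revenue is €36.
Now minimize piece count subject to staying optimal: for each k, pieces[k] = 1 + min over i with p[i]+r[k−i]=r[k] of pieces[k−i].
pieces[7] = 1
pieces[8] = 2
pieces[9] = 1
pieces[10] = 2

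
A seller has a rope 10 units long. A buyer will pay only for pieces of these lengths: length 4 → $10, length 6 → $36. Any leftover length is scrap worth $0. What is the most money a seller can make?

Consider every possible first cut. f[k] is the best of p[i]+f[k−i] over all sellable i≤k.
f[1] = 0
f[2] = 0
f[3] = 0
f[4] = 10
f[5] = 10
f[6] = max(10+0, 36+0) = 36
f[7] = max(10+0, 36+0) = 36
f[8] = max(10+10, 36+0) = 36
f[9] = max(10+10, 36+0) = 36
f[10] = max(10+36, 36+10) = 46
One optimal cutting: 6 + 4 → $46.

46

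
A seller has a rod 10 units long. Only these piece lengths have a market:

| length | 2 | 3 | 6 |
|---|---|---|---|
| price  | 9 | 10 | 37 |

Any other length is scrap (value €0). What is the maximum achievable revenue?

55

Let f[k] be the best obtainable value from length k. For each k, try every first piece i and keep the best of price[i] + f[k−i].
f[1] = 0
f[2] = 9
f[3] = 10
f[4] = 18  (first piece 2, then f[2]=9)
f[5] = 19  (first piece 2, then f[3]=10)
f[6] = 37
f[7] = 37
f[8] = 46  (first piece 2, then f[6]=37)
f[9] = 47  (first piece 3, then f[6]=37)
f[10] = 55  (first piece 2, then f[8]=46)
One optimal cutting: 6 + 2 + 2 → €55.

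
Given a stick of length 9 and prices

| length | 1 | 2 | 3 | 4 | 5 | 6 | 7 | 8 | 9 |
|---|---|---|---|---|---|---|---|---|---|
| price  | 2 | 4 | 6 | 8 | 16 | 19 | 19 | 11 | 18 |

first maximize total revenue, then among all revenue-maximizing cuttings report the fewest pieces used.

Let r[k] be the best obtainable value from length k. For each k, try every first piece i and keep the best of price[i] + r[k−i].
r[1] = 2
r[2] = max(2+2, 4+0) = 4
r[3] = max(2+4, 4+2, 6+0) = 6
r[4] = max(2+6, 4+4, 6+2, 8+0) = 8
r[5] = max(2+8, 4+6, 6+4, 8+2, 16+0) = 16
r[6] = max(2+16, 4+8, 6+6, 8+4, 16+2, 19+0) = 19
r[7] = max(2+19, 4+16, 6+8, …, 19+2, 19+0) = 21
r[8] = max(2+21, 4+19, 6+16, …, 19+2, 11+0) = 23
r[9] = max(2+23, 4+21, 6+19, …, 11+2, 18+0) = 25
Maximum revenue is $25.
Now minimize piece count subject to staying optimal: for each k, pieces[k] = 1 + min over i with p[i]+r[k−i]=r[k] of pieces[k−i].
pieces[6] = 1
pieces[7] = 2
pieces[8] = 2
pieces[9] = 2

2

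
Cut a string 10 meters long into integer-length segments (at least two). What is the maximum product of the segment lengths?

36

Define prod[k] = max over 1≤i<k of i · max(k−i, prod[k−i]); the inner max lets the remainder stay uncut if that's better.
prod[2] = 1×max(1,0) = 1×1 = 1
prod[3] = 1×max(2,1) = 1×2 = 2
prod[4] = 2×max(2,1) = 2×2 = 4
prod[5] = 2×max(3,2) = 2×3 = 6
prod[6] = 3×max(3,2) = 3×3 = 9
prod[7] = 2×max(5,6) = 2×6 = 12
prod[8] = 2×max(6,9) = 2×9 = 18
prod[9] = 3×max(6,9) = 3×9 = 27
prod[10] = 2×max(8,18) = 2×18 = 36
One optimal split: 3 + 3 + 2 + 2; product 3×3×2×2 = 36.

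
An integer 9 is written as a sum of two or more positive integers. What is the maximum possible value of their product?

Let P[k] be the best product for length k (with at least one cut). For each first piece i, the rest contributes max(k−i, P[k−i]).
P[2] = 1*max(1,0) = 1*1 = 1
P[3] = 1*max(2,1) = 1*2 = 2
P[4] = 2*max(2,1) = 2*2 = 4
P[5] = 2*max(3,2) = 2*3 = 6
P[6] = 3*max(3,2) = 3*3 = 9
P[7] = 2*max(5,6) = 2*6 = 12
P[8] = 2*max(6,9) = 2*9 = 18
P[9] = 3*max(6,9) = 3*9 = 27
One optimal split: 3 + 3 + 3; product 3*3*3 = 27.

27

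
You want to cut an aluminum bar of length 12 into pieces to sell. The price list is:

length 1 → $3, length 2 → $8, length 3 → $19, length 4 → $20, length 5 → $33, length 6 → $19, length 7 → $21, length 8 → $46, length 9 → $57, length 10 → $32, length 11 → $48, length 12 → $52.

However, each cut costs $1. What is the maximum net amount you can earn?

Consider every possible first cut. v[k] is the best of p[i]+v[k−i] over all sellable i≤k, charging 1 whenever i<k.
v[1] = 3
v[2] = max(3+3-1, 8+0) = 8
v[3] = max(3+8-1, 8+3-1, 19+0) = 19
v[4] = max(3+19-1, 8+8-1, 19+3-1, 20+0) = 21
v[5] = max(3+21-1, 8+19-1, 19+8-1, 20+3-1, 33+0) = 33
v[6] = max(3+33-1, 8+21-1, 19+19-1, 20+8-1, 33+3-1, 19+0) = 37
v[7] = max(3+37-1, 8+33-1, 19+21-1, …, 19+3-1, 21+0) = 40
v[8] = max(3+40-1, 8+37-1, 19+33-1, …, 21+3-1, 46+0) = 51
v[9] = max(3+51-1, 8+40-1, 19+37-1, …, 46+3-1, 57+0) = 57
v[10] = max(3+57-1, 8+51-1, 19+40-1, …, 57+3-1, 32+0) = 65
v[11] = max(3+65-1, 8+57-1, 19+51-1, …, 32+3-1, 48+0) = 69
v[12] = max(3+69-1, 8+65-1, 19+57-1, …, 48+3-1, 52+0) = 75
One optimal plan: pieces 9 + 3 (1 cut) → $76 − $1 = $75.

75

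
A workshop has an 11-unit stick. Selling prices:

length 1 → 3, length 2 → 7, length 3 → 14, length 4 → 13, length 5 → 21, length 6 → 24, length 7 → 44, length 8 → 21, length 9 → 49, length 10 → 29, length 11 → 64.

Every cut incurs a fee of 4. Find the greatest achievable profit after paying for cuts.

Consider every possible first cut. r[k] is the best of p[i]+r[k−i] over all sellable i≤k, charging 4 whenever i<k.
r[1] = 3
r[2] = max(3+3-4, 7+0) = 7
r[3] = max(3+7-4, 7+3-4, 14+0) = 14
r[4] = max(3+14-4, 7+7-4, 14+3-4, 13+0) = 13
r[5] = max(3+13-4, 7+14-4, 14+7-4, 13+3-4, 21+0) = 21
r[6] = max(3+21-4, 7+13-4, 14+14-4, 13+7-4, 21+3-4, 24+0) = 24
r[7] = max(3+24-4, 7+21-4, 14+13-4, …, 24+3-4, 44+0) = 44
r[8] = max(3+44-4, 7+24-4, 14+21-4, …, 44+3-4, 21+0) = 43
r[9] = max(3+43-4, 7+44-4, 14+24-4, …, 21+3-4, 49+0) = 49
r[10] = max(3+49-4, 7+43-4, 14+44-4, …, 49+3-4, 29+0) = 54
r[11] = max(3+54-4, 7+49-4, 14+43-4, …, 29+3-4, 64+0) = 64
Best is to make no cuts and sell whole for 64.

64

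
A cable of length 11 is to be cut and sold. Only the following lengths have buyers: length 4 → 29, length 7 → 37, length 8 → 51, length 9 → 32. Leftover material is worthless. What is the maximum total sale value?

Build best[k] bottom-up: best[k] = max over allowed piece i of (p[i] + best[k−i]).
best[1] = 0
best[2] = 0
best[3] = 0
best[4] = 29
best[5] = 29
best[6] = 29
best[7] = max(29+0, 37+0) = 37
best[8] = max(29+29, 37+0, 51+0) = 58
best[9] = max(29+29, 37+0, 51+0, 32+0) = 58
best[10] = max(29+29, 37+0, 51+0, 32+0) = 58
best[11] = max(29+37, 37+29, 51+0, 32+0) = 66
One optimal cutting: 7 + 4 → 66.

66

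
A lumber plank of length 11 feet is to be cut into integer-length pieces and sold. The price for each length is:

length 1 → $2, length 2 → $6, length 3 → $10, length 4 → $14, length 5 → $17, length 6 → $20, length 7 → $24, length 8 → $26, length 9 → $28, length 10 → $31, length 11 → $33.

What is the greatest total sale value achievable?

Consider every possible first cut. r[k] is the best of p[i]+r[k−i] over all sellable i≤k.
r[1] = 2
r[2] = 6
r[3] = 10
r[4] = 14
r[5] = 17
r[6] = 20  (first piece 2, then r[4]=14)
r[7] = 24  (first piece 3, then r[4]=14)
r[8] = 28  (first piece 4, then r[4]=14)
r[9] = 31  (first piece 4, then r[5]=17)
r[10] = 34  (first piece 2, then r[8]=28)
r[11] = 38  (first piece 3, then r[8]=28)
One optimal cutting: 4 + 4 + 3 → $14 + $14 + $10 = $38.

38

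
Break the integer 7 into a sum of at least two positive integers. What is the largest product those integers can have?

12

Define P[k] = max over 1≤i<k of i · max(k−i, P[k−i]); the inner max lets the remainder stay uncut if that's better.
P[2] = 1·max(1,0) = 1·1 = 1
P[3] = max(1·2, 2·1) = 2
P[4] = max(1·3, 2·2, 3·1) = 4
P[5] = max(1·4, 2·3, 3·2, 4·1) = 6
P[6] = max(1·6, 2·4, 3·3, 4·2, 5·1) = 9
P[7] = max(1·9, 2·6, 3·4, 4·3, 5·2, 6·1) = 12
One optimal split: 3 + 2 + 2; product 3·2·2 = 12.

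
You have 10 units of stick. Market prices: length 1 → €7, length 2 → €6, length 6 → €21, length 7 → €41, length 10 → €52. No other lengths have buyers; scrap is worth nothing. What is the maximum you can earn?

70

Build r[k] bottom-up: r[k] = max over allowed piece i of (p[i] + r[k−i]).
r[1] = 7
r[2] = 14  (first piece 1, then r[1]=7)
r[3] = 21  (first piece 1, then r[2]=14)
r[4] = 28  (first piece 1, then r[3]=21)
r[5] = 35  (first piece 1, then r[4]=28)
r[6] = 42  (first piece 1, then r[5]=35)
r[7] = 49  (first piece 1, then r[6]=42)
r[8] = 56  (first piece 1, then r[7]=49)
r[9] = 63  (first piece 1, then r[8]=56)
r[10] = 70  (first piece 1, then r[9]=63)
One optimal cutting: 1 + 1 + 1 + 1 + 1 + 1 + 1 + 1 + 1 + 1 → €70.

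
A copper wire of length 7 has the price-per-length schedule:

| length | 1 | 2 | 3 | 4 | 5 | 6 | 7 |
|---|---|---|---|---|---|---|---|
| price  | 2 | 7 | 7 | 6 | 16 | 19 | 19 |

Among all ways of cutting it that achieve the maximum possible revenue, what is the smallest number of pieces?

2

Consider every possible first cut. r[k] is the best of p[i]+r[k−i] over all sellable i≤k.
r[1] = 2
r[2] = max(2+2, 7+0) = 7
r[3] = max(2+7, 7+2, 7+0) = 9
r[4] = max(2+9, 7+7, 7+2, 6+0) = 14
r[5] = max(2+14, 7+9, 7+7, 6+2, 16+0) = 16
r[6] = max(2+16, 7+14, 7+9, 6+7, 16+2, 19+0) = 21
r[7] = max(2+21, 7+16, 7+14, …, 19+2, 19+0) = 23
Maximum revenue is €23.
Now minimize piece count subject to staying optimal: for each k, pieces[k] = 1 + min over i with p[i]+r[k−i]=r[k] of pieces[k−i].
pieces[4] = 2
pieces[5] = 1
pieces[6] = 3
pieces[7] = 2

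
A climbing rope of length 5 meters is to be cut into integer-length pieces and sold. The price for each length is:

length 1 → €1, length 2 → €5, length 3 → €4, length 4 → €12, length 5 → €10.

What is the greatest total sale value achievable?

Let v[k] be the best obtainable value from length k. For each k, try every first piece i and keep the best of price[i] + v[k−i].
v[1] = 1
v[2] = 5
v[3] = 6  (first piece 1, then v[2]=5)
v[4] = 12
v[5] = 13  (first piece 1, then v[4]=12)
One optimal cutting: 4 + 1 → €12 + €1 = €13.

13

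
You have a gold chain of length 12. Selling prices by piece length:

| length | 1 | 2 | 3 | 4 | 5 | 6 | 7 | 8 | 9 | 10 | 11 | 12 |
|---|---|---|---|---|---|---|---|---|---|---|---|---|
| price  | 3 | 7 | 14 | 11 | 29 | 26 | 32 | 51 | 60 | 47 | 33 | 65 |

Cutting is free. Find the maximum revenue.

74

Let R[k] be the best obtainable value from length k. For each k, try every first piece i and keep the best of price[i] + R[k−i].
R[1] = 3
R[2] = 7
R[3] = 14
R[4] = 17  (first piece 1, then R[3]=14)
R[5] = 29
R[6] = 32  (first piece 1, then R[5]=29)
R[7] = 36  (first piece 2, then R[5]=29)
R[8] = 51
R[9] = 60
R[10] = 63  (first piece 1, then R[9]=60)
R[11] = 67  (first piece 2, then R[9]=60)
R[12] = 74  (first piece 3, then R[9]=60)
One optimal cutting: 9 + 3 → $60 + $14 = $74.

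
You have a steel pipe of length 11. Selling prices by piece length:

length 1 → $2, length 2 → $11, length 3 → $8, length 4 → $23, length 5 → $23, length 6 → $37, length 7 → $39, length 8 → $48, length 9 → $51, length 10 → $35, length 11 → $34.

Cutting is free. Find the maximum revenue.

62

Let r[k] be the best obtainable value from length k. For each k, try every first piece i and keep the best of price[i] + r[k−i].
r[1] = 2
r[2] = max(2+2, 11+0) = 11
r[3] = max(2+11, 11+2, 8+0) = 13
r[4] = max(2+13, 11+11, 8+2, 23+0) = 23
r[5] = max(2+23, 11+13, 8+11, 23+2, 23+0) = 25
r[6] = max(2+25, 11+23, 8+13, 23+11, 23+2, 37+0) = 37
r[7] = max(2+37, 11+25, 8+23, …, 37+2, 39+0) = 39
r[8] = max(2+39, 11+37, 8+25, …, 39+2, 48+0) = 48
r[9] = max(2+48, 11+39, 8+37, …, 48+2, 51+0) = 51
r[10] = max(2+51, 11+48, 8+39, …, 51+2, 35+0) = 60
r[11] = max(2+60, 11+51, 8+48, …, 35+2, 34+0) = 62
One optimal cutting: 6 + 4 + 1 → $37 + $23 + $2 = $62.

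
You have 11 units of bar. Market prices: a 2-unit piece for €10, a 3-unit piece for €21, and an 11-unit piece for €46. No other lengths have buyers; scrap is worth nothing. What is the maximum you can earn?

Build best[k] bottom-up: best[k] = max over allowed piece i of (p[i] + best[k−i]).
best[1] = 0
best[2] = 10
best[3] = 21
best[4] = 21
best[5] = 31  (first piece 2, then best[3]=21)
best[6] = 42  (first piece 3, then best[3]=21)
best[7] = 42
best[8] = 52  (first piece 2, then best[6]=42)
best[9] = 63  (first piece 3, then best[6]=42)
best[10] = 63
best[11] = 73  (first piece 2, then best[9]=63)
One optimal cutting: 3 + 3 + 3 + 2 → €73.

73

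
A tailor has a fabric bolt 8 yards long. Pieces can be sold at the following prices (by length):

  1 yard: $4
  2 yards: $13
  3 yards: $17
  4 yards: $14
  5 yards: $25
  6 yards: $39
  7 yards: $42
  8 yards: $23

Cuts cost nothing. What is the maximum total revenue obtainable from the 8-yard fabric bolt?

52

Consider every possible first cut. r[k] is the best of p[i]+r[k−i] over all sellable i≤k.
r[1] = 4
r[2] = max(4+4, 13+0) = 13
r[3] = max(4+13, 13+4, 17+0) = 17
r[4] = max(4+17, 13+13, 17+4, 14+0) = 26
r[5] = max(4+26, 13+17, 17+13, 14+4, 25+0) = 30
r[6] = max(4+30, 13+26, 17+17, 14+13, 25+4, 39+0) = 39
r[7] = max(4+39, 13+30, 17+26, …, 39+4, 42+0) = 43
r[8] = max(4+43, 13+39, 17+30, …, 42+4, 23+0) = 52
One optimal cutting: 2 + 2 + 2 + 2 → $13 + $13 + $13 + $13 = $52.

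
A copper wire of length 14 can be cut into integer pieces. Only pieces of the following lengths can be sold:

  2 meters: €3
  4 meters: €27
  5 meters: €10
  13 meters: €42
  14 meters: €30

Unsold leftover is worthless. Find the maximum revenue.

Build f[k] bottom-up: f[k] = max over allowed piece i of (p[i] + f[k−i]).
f[1] = 0
f[2] = 3
f[3] = 3
f[4] = max(3+3, 27+0) = 27
f[5] = max(3+3, 27+0, 10+0) = 27
f[6] = max(3+27, 27+3, 10+0) = 30
f[7] = max(3+27, 27+3, 10+3) = 30
f[8] = max(3+30, 27+27, 10+3) = 54
f[9] = max(3+30, 27+27, 10+27) = 54
f[10] = max(3+54, 27+30, 10+27) = 57
f[11] = max(3+54, 27+30, 10+30) = 57
f[12] = max(3+57, 27+54, 10+30) = 81
f[13] = max(3+57, 27+54, 10+54, 42+0) = 81
f[14] = max(3+81, 27+57, 10+54, 42+0, 30+0) = 84
One optimal cutting: 4 + 4 + 4 + 2 → €84.

84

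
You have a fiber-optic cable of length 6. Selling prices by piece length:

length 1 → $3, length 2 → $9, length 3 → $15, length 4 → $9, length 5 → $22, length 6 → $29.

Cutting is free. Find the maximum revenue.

30

Build v[k] bottom-up: v[k] = max over allowed piece i of (p[i] + v[k−i]).
v[1] = 3
v[2] = max(3+3, 9+0) = 9
v[3] = max(3+9, 9+3, 15+0) = 15
v[4] = max(3+15, 9+9, 15+3, 9+0) = 18
v[5] = max(3+18, 9+15, 15+9, 9+3, 22+0) = 24
v[6] = max(3+24, 9+18, 15+15, 9+9, 22+3, 29+0) = 30
One optimal cutting: 3 + 3 → $15 + $15 = $30.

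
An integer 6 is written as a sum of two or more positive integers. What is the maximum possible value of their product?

Let prod[k] be the best product for length k (with at least one cut). For each first piece i, the rest contributes max(k−i, prod[k−i]).
prod[2] = 1*max(1,0) = 1*1 = 1
prod[3] = 1*max(2,1) = 1*2 = 2
prod[4] = 2*max(2,1) = 2*2 = 4
prod[5] = 2*max(3,2) = 2*3 = 6
prod[6] = 3*max(3,2) = 3*3 = 9
One optimal split: 3 + 3; product 3*3 = 9.

9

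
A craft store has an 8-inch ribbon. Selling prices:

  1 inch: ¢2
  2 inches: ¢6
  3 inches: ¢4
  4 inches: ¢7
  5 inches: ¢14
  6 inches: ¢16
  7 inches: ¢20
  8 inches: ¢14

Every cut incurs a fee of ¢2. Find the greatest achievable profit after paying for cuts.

20

Consider every possible first cut. v[k] is the best of p[i]+v[k−i] over all sellable i≤k, charging 2 whenever i<k.
v[1] = 2
v[2] = 6
v[3] = 6  (first piece 1, then v[2]=6)
v[4] = 10  (first piece 2, then v[2]=6)
v[5] = 14
v[6] = 16
v[7] = 20
v[8] = 20  (first piece 1, then v[7]=20)
One optimal plan: pieces 7 + 1 (1 cut) → ¢22 − ¢2 = ¢20.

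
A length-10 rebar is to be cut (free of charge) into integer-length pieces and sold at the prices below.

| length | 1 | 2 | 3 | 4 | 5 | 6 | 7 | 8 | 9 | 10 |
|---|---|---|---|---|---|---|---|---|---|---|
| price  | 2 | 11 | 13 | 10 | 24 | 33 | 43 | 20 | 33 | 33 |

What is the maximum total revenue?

Let v[k] be the best obtainable value from length k. For each k, try every first piece i and keep the best of price[i] + v[k−i].
v[1] = 2
v[2] = max(2+2, 11+0) = 11
v[3] = max(2+11, 11+2, 13+0) = 13
v[4] = max(2+13, 11+11, 13+2, 10+0) = 22
v[5] = max(2+22, 11+13, 13+11, 10+2, 24+0) = 24
v[6] = max(2+24, 11+22, 13+13, 10+11, 24+2, 33+0) = 33
v[7] = max(2+33, 11+24, 13+22, …, 33+2, 43+0) = 43
v[8] = max(2+43, 11+33, 13+24, …, 43+2, 20+0) = 45
v[9] = max(2+45, 11+43, 13+33, …, 20+2, 33+0) = 54
v[10] = max(2+54, 11+45, 13+43, …, 33+2, 33+0) = 56
One optimal cutting: 7 + 2 + 1 → ₹43 + ₹11 + ₹2 = ₹56.

56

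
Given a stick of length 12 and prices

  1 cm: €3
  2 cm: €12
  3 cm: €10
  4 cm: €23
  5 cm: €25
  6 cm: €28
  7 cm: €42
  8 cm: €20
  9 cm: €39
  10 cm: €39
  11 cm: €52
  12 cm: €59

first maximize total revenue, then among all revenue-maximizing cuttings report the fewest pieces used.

6

Build r[k] bottom-up: r[k] = max over allowed piece i of (p[i] + r[k−i]).
r[1] = 3
r[2] = max(3+3, 12+0) = 12
r[3] = max(3+12, 12+3, 10+0) = 15
r[4] = max(3+15, 12+12, 10+3, 23+0) = 24
r[5] = max(3+24, 12+15, 10+12, 23+3, 25+0) = 27
r[6] = max(3+27, 12+24, 10+15, 23+12, 25+3, 28+0) = 36
r[7] = max(3+36, 12+27, 10+24, …, 28+3, 42+0) = 42
r[8] = max(3+42, 12+36, 10+27, …, 42+3, 20+0) = 48
r[9] = max(3+48, 12+42, 10+36, …, 20+3, 39+0) = 54
r[10] = max(3+54, 12+48, 10+42, …, 39+3, 39+0) = 60
r[11] = max(3+60, 12+54, 10+48, …, 39+3, 52+0) = 66
r[12] = max(3+66, 12+60, 10+54, …, 52+3, 59+0) = 72
Maximum revenue is €72.
Now minimize piece count subject to staying optimal: for each k, pieces[k] = 1 + min over i with p[i]+r[k−i]=r[k] of pieces[k−i].
pieces[9] = 2
pieces[10] = 5
pieces[11] = 3
pieces[12] = 6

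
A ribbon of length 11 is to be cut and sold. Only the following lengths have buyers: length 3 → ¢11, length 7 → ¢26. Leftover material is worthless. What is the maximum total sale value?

Let r[k] be the best obtainable value from length k. For each k, try every first piece i and keep the best of price[i] + r[k−i].
r[1] = 0
r[2] = 0
r[3] = 11
r[4] = 11
r[5] = 11
r[6] = 22  (first piece 3, then r[3]=11)
r[7] = 26
r[8] = 26
r[9] = 33  (first piece 3, then r[6]=22)
r[10] = 37  (first piece 3, then r[7]=26)
r[11] = 37
One optimal cutting: pieces 7 + 3 with 1 inch of scrap → ¢37.

37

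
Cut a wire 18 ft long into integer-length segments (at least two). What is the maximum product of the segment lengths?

Fill f[k] for k=2..18: at each k try every first piece i and multiply by the better of (k−i) uncut or f[k−i].
f[2] = 1*max(1,0) = 1*1 = 1
f[3] = 1*max(2,1) = 1*2 = 2
f[4] = 2*max(2,1) = 2*2 = 4
f[5] = 2*max(3,2) = 2*3 = 6
f[6] = 3*max(3,2) = 3*3 = 9
f[7] = 2*max(5,6) = 2*6 = 12
f[8] = 2*max(6,9) = 2*9 = 18
f[9] = 3*max(6,9) = 3*9 = 27
f[10] = 2*max(8,18) = 2*18 = 36
f[11] = 2*max(9,27) = 2*27 = 54
f[12] = 3*max(9,27) = 3*27 = 81
f[13] = 2*max(11,54) = 2*54 = 108
f[14] = 2*max(12,81) = 2*81 = 162
f[15] = 3*max(12,81) = 3*81 = 243
f[16] = 2*max(14,162) = 2*162 = 324
f[17] = 2*max(15,243) = 2*243 = 486
f[18] = 3*max(15,243) = 3*243 = 729
One optimal split: 3 + 3 + 3 + 3 + 3 + 3; product 3*3*3*3*3*3 = 729.

729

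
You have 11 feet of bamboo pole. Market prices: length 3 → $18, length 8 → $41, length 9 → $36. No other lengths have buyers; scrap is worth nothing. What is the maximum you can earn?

Build best[k] bottom-up: best[k] = max over allowed piece i of (p[i] + best[k−i]).
best[1] = 0
best[2] = 0
best[3] = 18
best[4] = 18
best[5] = 18
best[6] = 36  (first piece 3, then best[3]=18)
best[7] = 36
best[8] = 41
best[9] = 54  (first piece 3, then best[6]=36)
best[10] = 54
best[11] = 59  (first piece 3, then best[8]=41)
One optimal cutting: 8 + 3 → $59.

59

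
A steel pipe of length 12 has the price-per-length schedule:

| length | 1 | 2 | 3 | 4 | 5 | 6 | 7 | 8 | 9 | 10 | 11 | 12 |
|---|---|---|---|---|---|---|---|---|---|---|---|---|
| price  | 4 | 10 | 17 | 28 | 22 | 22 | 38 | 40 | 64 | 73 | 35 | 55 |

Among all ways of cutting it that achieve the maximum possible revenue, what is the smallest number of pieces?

3

Build r[k] bottom-up: r[k] = max over allowed piece i of (p[i] + r[k−i]).
r[1] = 4
r[2] = max(4+4, 10+0) = 10
r[3] = max(4+10, 10+4, 17+0) = 17
r[4] = max(4+17, 10+10, 17+4, 28+0) = 28
r[5] = max(4+28, 10+17, 17+10, 28+4, 22+0) = 32
r[6] = max(4+32, 10+28, 17+17, 28+10, 22+4, 22+0) = 38
r[7] = max(4+38, 10+32, 17+28, …, 22+4, 38+0) = 45
r[8] = max(4+45, 10+38, 17+32, …, 38+4, 40+0) = 56
r[9] = max(4+56, 10+45, 17+38, …, 40+4, 64+0) = 64
r[10] = max(4+64, 10+56, 17+45, …, 64+4, 73+0) = 73
r[11] = max(4+73, 10+64, 17+56, …, 73+4, 35+0) = 77
r[12] = max(4+77, 10+73, 17+64, …, 35+4, 55+0) = 84
Maximum revenue is $84.
Now minimize piece count subject to staying optimal: for each k, pieces[k] = 1 + min over i with p[i]+r[k−i]=r[k] of pieces[k−i].
pieces[9] = 1
pieces[10] = 1
pieces[11] = 2
pieces[12] = 3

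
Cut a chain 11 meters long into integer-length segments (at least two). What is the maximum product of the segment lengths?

Let m[k] be the best product for length k (with at least one cut). For each first piece i, the rest contributes max(k−i, m[k−i]).
m[2] = 1·max(1,0) = 1·1 = 1
m[3] = max(1·2, 2·1) = 2
m[4] = max(1·3, 2·2, 3·1) = 4
m[5] = max(1·4, 2·3, 3·2, 4·1) = 6
m[6] = max(1·6, 2·4, 3·3, 4·2, 5·1) = 9
m[7] = max(1·9, 2·6, 3·4, 4·3, 5·2, 6·1) = 12
m[8] = max(1·12, 2·9, 3·6, …, 6·2, 7·1) = 18
m[9] = max(1·18, 2·12, 3·9, …, 7·2, 8·1) = 27
m[10] = max(1·27, 2·18, 3·12, …, 8·2, 9·1) = 36
m[11] = max(1·36, 2·27, 3·18, …, 9·2, 10·1) = 54
One optimal split: 3 + 3 + 3 + 2; product 3·3·3·2 = 54.

54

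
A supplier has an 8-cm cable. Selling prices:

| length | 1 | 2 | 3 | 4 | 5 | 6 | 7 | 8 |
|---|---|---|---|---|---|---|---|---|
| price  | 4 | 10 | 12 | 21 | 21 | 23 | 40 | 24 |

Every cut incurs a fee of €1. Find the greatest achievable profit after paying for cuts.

Let v[k] be the best obtainable value from length k. For each k, try every first piece i and keep the best of price[i] + v[k−i] minus the 1 cut fee when i<k.
v[1] = 4
v[2] = max(4+4-1, 10+0) = 10
v[3] = max(4+10-1, 10+4-1, 12+0) = 13
v[4] = max(4+13-1, 10+10-1, 12+4-1, 21+0) = 21
v[5] = max(4+21-1, 10+13-1, 12+10-1, 21+4-1, 21+0) = 24
v[6] = max(4+24-1, 10+21-1, 12+13-1, 21+10-1, 21+4-1, 23+0) = 30
v[7] = max(4+30-1, 10+24-1, 12+21-1, …, 23+4-1, 40+0) = 40
v[8] = max(4+40-1, 10+30-1, 12+24-1, …, 40+4-1, 24+0) = 43
One optimal plan: pieces 7 + 1 (1 cut) → €44 − €1 = €43.

43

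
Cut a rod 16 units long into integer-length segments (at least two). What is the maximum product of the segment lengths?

324

Let f[k] be the best product for length k (with at least one cut). For each first piece i, the rest contributes max(k−i, f[k−i]).
f[2] = 1·max(1,0) = 1·1 = 1
f[3] = 1·max(2,1) = 1·2 = 2
f[4] = 2·max(2,1) = 2·2 = 4
f[5] = 2·max(3,2) = 2·3 = 6
f[6] = 3·max(3,2) = 3·3 = 9
f[7] = 2·max(5,6) = 2·6 = 12
f[8] = 2·max(6,9) = 2·9 = 18
f[9] = 3·max(6,9) = 3·9 = 27
f[10] = 2·max(8,18) = 2·18 = 36
f[11] = 2·max(9,27) = 2·27 = 54
f[12] = 3·max(9,27) = 3·27 = 81
f[13] = 2·max(11,54) = 2·54 = 108
f[14] = 2·max(12,81) = 2·81 = 162
f[15] = 3·max(12,81) = 3·81 = 243
f[16] = 2·max(14,162) = 2·162 = 324
One optimal split: 3 + 3 + 3 + 3 + 2 + 2; product 3·3·3·3·2·2 = 324.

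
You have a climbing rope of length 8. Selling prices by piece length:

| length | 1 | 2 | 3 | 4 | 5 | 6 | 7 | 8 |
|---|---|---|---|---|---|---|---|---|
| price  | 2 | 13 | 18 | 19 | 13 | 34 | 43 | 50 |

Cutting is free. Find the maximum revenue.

Consider every possible first cut. v[k] is the best of p[i]+v[k−i] over all sellable i≤k.
v[1] = 2
v[2] = max(2+2, 13+0) = 13
v[3] = max(2+13, 13+2, 18+0) = 18
v[4] = max(2+18, 13+13, 18+2, 19+0) = 26
v[5] = max(2+26, 13+18, 18+13, 19+2, 13+0) = 31
v[6] = max(2+31, 13+26, 18+18, 19+13, 13+2, 34+0) = 39
v[7] = max(2+39, 13+31, 18+26, …, 34+2, 43+0) = 44
v[8] = max(2+44, 13+39, 18+31, …, 43+2, 50+0) = 52
One optimal cutting: 2 + 2 + 2 + 2 → €13 + €13 + €13 + €13 = €52.

52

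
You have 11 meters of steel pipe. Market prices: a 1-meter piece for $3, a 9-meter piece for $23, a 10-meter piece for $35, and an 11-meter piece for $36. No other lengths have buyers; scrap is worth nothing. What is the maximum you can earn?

38

Build best[k] bottom-up: best[k] = max over allowed piece i of (p[i] + best[k−i]).
best[1] = 3
best[2] = 6  (first piece 1, then best[1]=3)
best[3] = 9  (first piece 1, then best[2]=6)
best[4] = 12  (first piece 1, then best[3]=9)
best[5] = 15  (first piece 1, then best[4]=12)
best[6] = 18  (first piece 1, then best[5]=15)
best[7] = 21  (first piece 1, then best[6]=18)
best[8] = 24  (first piece 1, then best[7]=21)
best[9] = max(3+24, 23+0) = 27
best[10] = max(3+27, 23+3, 35+0) = 35
best[11] = max(3+35, 23+6, 35+3, 36+0) = 38
One optimal cutting: 10 + 1 → $38.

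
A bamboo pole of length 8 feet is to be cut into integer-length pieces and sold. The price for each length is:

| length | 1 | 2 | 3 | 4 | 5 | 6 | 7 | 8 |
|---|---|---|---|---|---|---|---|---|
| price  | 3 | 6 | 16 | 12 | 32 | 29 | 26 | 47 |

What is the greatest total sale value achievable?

Consider every possible first cut. R[k] is the best of p[i]+R[k−i] over all sellable i≤k.
R[1] = 3
R[2] = 6  (first piece 1, then R[1]=3)
R[3] = 16
R[4] = 19  (first piece 1, then R[3]=16)
R[5] = 32
R[6] = 35  (first piece 1, then R[5]=32)
R[7] = 38  (first piece 1, then R[6]=35)
R[8] = 48  (first piece 3, then R[5]=32)
One optimal cutting: 5 + 3 → $32 + $16 = $48.

48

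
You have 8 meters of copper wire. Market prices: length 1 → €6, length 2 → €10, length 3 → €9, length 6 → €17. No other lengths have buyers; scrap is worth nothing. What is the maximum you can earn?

48

Consider every possible first cut. f[k] is the best of p[i]+f[k−i] over all sellable i≤k.
f[1] = 6
f[2] = max(6+6, 10+0) = 12
f[3] = max(6+12, 10+6, 9+0) = 18
f[4] = max(6+18, 10+12, 9+6) = 24
f[5] = max(6+24, 10+18, 9+12) = 30
f[6] = max(6+30, 10+24, 9+18, 17+0) = 36
f[7] = max(6+36, 10+30, 9+24, 17+6) = 42
f[8] = max(6+42, 10+36, 9+30, 17+12) = 48
One optimal cutting: 1 + 1 + 1 + 1 + 1 + 1 + 1 + 1 → €48.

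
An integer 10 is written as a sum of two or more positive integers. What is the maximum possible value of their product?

36

Let m[k] be the best product for length k (with at least one cut). For each first piece i, the rest contributes max(k−i, m[k−i]).
m[2] = 1*max(1,0) = 1*1 = 1
m[3] = max(1*2, 2*1) = 2
m[4] = max(1*3, 2*2, 3*1) = 4
m[5] = max(1*4, 2*3, 3*2, 4*1) = 6
m[6] = max(1*6, 2*4, 3*3, 4*2, 5*1) = 9
m[7] = max(1*9, 2*6, 3*4, 4*3, 5*2, 6*1) = 12
m[8] = max(1*12, 2*9, 3*6, …, 6*2, 7*1) = 18
m[9] = max(1*18, 2*12, 3*9, …, 7*2, 8*1) = 27
m[10] = max(1*27, 2*18, 3*12, …, 8*2, 9*1) = 36
One optimal split: 3 + 3 + 2 + 2; product 3*3*2*2 = 36.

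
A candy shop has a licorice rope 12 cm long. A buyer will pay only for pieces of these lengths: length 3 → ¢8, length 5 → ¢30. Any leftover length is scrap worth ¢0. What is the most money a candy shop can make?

60

Build best[k] bottom-up: best[k] = max over allowed piece i of (p[i] + best[k−i]).
best[1] = 0
best[2] = 0
best[3] = 8
best[4] = 8
best[5] = 30
best[6] = 30
best[7] = 30
best[8] = 38  (first piece 3, then best[5]=30)
best[9] = 38
best[10] = 60  (first piece 5, then best[5]=30)
best[11] = 60
best[12] = 60
One optimal cutting: pieces 5 + 5 with 2 cm of scrap → ¢60.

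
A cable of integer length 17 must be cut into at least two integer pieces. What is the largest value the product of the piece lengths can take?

Define m[k] = max over 1≤i<k of i · max(k−i, m[k−i]); the inner max lets the remainder stay uncut if that's better.
Small cases: m[2]=1, m[3]=2, m[4]=4, m[5]=6, m[6]=9, m[7]=12, m[8]=18, m[9]=27, m[10]=36.
m[11] = 2×max(9,27) = 2×27 = 54
m[12] = 3×max(9,27) = 3×27 = 81
m[13] = 2×max(11,54) = 2×54 = 108
m[14] = 2×max(12,81) = 2×81 = 162
m[15] = 3×max(12,81) = 3×81 = 243
m[16] = 2×max(14,162) = 2×162 = 324
m[17] = 2×max(15,243) = 2×243 = 486
One optimal split: 3 + 3 + 3 + 3 + 3 + 2; product 3×3×3×3×3×2 = 486.

486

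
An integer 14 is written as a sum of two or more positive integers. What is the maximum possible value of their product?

Let prod[k] be the best product for length k (with at least one cut). For each first piece i, the rest contributes max(k−i, prod[k−i]).
prod[2] = 1*max(1,0) = 1*1 = 1
prod[3] = 1*max(2,1) = 1*2 = 2
prod[4] = 2*max(2,1) = 2*2 = 4
prod[5] = 2*max(3,2) = 2*3 = 6
prod[6] = 3*max(3,2) = 3*3 = 9
prod[7] = 2*max(5,6) = 2*6 = 12
prod[8] = 2*max(6,9) = 2*9 = 18
prod[9] = 3*max(6,9) = 3*9 = 27
prod[10] = 2*max(8,18) = 2*18 = 36
prod[11] = 2*max(9,27) = 2*27 = 54
prod[12] = 3*max(9,27) = 3*27 = 81
prod[13] = 2*max(11,54) = 2*54 = 108
prod[14] = 2*max(12,81) = 2*81 = 162
One optimal split: 3 + 3 + 3 + 3 + 2; product 3*3*3*3*2 = 162.

162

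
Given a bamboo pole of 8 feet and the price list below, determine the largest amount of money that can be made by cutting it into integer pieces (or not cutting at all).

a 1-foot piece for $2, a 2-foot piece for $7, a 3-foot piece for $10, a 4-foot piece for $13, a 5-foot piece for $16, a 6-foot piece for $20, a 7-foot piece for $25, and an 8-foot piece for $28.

28

Let v[k] be the best obtainable value from length k. For each k, try every first piece i and keep the best of price[i] + v[k−i].
v[1] = 2
v[2] = 7
v[3] = 10
v[4] = 14  (first piece 2, then v[2]=7)
v[5] = 17  (first piece 2, then v[3]=10)
v[6] = 21  (first piece 2, then v[4]=14)
v[7] = 25
v[8] = 28  (first piece 2, then v[6]=21)
One optimal cutting: 2 + 2 + 2 + 2 → $7 + $7 + $7 + $7 = $28.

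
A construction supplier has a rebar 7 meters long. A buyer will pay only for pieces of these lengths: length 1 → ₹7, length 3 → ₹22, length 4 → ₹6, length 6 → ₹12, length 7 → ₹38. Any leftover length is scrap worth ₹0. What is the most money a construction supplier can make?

51

Consider every possible first cut. best[k] is the best of p[i]+best[k−i] over all sellable i≤k.
best[1] = 7
best[2] = 14  (first piece 1, then best[1]=7)
best[3] = 22
best[4] = 29  (first piece 1, then best[3]=22)
best[5] = 36  (first piece 1, then best[4]=29)
best[6] = 44  (first piece 3, then best[3]=22)
best[7] = 51  (first piece 1, then best[6]=44)
One optimal cutting: 3 + 3 + 1 → ₹51.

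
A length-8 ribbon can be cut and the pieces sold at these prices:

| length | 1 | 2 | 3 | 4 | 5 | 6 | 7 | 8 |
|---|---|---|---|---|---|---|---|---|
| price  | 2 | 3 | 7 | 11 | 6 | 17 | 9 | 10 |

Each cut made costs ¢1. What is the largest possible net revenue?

Build r[k] bottom-up: r[k] = max over allowed piece i of (p[i] + r[k−i]) − 1 per cut.
r[1] = 2
r[2] = max(2+2-1, 3+0) = 3
r[3] = max(2+3-1, 3+2-1, 7+0) = 7
r[4] = max(2+7-1, 3+3-1, 7+2-1, 11+0) = 11
r[5] = max(2+11-1, 3+7-1, 7+3-1, 11+2-1, 6+0) = 12
r[6] = max(2+12-1, 3+11-1, 7+7-1, 11+3-1, 6+2-1, 17+0) = 17
r[7] = max(2+17-1, 3+12-1, 7+11-1, …, 17+2-1, 9+0) = 18
r[8] = max(2+18-1, 3+17-1, 7+12-1, …, 9+2-1, 10+0) = 21
One optimal plan: pieces 4 + 4 (1 cut) → ¢22 − ¢1 = ¢21.

21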